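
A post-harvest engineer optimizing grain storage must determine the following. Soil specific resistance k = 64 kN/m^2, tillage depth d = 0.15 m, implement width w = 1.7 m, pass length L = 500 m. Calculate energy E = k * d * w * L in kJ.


E = k * d * w * L
  = 64 * 0.15 * 1.7 * 500
  = 8160 kJ


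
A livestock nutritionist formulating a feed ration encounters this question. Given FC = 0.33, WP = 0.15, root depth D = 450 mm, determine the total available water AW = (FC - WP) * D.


AW = (FC - WP) * D
   = (0.33 - 0.15) * 450
   = 0.18 * 450
   = 81 mm


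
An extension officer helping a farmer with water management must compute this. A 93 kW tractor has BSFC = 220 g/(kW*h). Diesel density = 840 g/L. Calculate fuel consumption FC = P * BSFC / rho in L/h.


FC = P * BSFC / rho_fuel
   = 93 * 220 / 840
   = 20460 / 840
   = 24.36 L/h


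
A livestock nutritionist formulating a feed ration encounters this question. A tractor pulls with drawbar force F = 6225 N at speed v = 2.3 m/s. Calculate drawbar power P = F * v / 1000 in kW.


P = F * v / 1000
  = 6225 * 2.3 / 1000
  = 14317.50 / 1000
  = 14.32 kW


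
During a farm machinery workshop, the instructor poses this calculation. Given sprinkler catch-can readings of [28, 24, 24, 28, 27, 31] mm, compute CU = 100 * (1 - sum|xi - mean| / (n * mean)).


xbar = 162 / 6 = 27
sum|xi - xbar| = 12
CU = 100 * (1 - 12 / (6 * 27))
   = 100 * (1 - 0.0741)
   = 92.59%


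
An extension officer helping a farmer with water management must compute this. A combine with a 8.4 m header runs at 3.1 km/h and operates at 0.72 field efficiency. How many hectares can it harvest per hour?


C = w * v * eta_f / 10
  = 8.4 * 3.1 * 0.72 / 10
  = 18.75 / 10
  = 1.87 ha/h


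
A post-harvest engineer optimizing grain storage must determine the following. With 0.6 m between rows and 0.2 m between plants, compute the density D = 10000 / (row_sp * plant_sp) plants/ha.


D = 10000 / (row_sp * plant_sp)
  = 10000 / (0.6 * 0.2)
  = 10000 / 0.1200
  = 83333.33 plants/ha


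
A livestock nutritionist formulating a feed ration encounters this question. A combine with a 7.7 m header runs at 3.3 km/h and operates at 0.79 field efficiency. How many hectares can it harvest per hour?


C = w * v * eta_f / 10
  = 7.7 * 3.3 * 0.79 / 10
  = 20.07 / 10
  = 2.01 ha/h


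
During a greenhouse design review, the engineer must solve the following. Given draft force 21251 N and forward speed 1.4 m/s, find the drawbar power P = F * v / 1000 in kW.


P = F * v / 1000
  = 21251 * 1.4 / 1000
  = 29751.40 / 1000
  = 29.75 kW


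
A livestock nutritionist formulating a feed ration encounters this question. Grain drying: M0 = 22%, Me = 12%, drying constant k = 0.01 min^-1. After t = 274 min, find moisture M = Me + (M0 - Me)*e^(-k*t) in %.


M = Me + (M0 - Me) * e^(-k*t)
  = 12 + (22 - 12) * e^(-0.01*274)
  = 12 + 10 * e^(-2.740)
  = 12 + 10 * 0.06457
  = 12 + 0.6457
  = 12.65%


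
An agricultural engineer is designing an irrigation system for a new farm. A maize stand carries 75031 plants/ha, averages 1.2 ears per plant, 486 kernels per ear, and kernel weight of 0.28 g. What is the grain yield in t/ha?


Y = density * ears * kernels * kw
  = 75031 * 1.2 * 486 * 0.28 g/ha
  = 12252262.18 g/ha
  = 12252.26 kg/ha = 12.25 t/ha


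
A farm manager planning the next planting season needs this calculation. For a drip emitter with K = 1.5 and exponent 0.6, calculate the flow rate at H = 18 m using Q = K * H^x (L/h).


Q = K * H^x
  = 1.5 * 18^0.6
  = 1.5 * 5.6645
  = 8.50 L/h


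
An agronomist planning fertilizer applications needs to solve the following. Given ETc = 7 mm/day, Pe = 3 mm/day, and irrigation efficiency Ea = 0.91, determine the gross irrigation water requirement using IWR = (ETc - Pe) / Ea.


IWR = (ETc - Pe) / Ea
    = (7 - 3) / 0.91
    = 4 / 0.91
    = 4.40 mm/day


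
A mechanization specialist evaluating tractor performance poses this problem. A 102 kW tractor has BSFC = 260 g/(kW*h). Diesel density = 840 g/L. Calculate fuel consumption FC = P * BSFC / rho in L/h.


FC = P * BSFC / rho_fuel
   = 102 * 260 / 840
   = 26520 / 840
   = 31.57 L/h


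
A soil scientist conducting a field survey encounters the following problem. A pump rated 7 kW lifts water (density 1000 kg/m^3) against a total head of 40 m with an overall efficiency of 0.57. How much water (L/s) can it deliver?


Q = (P * 1000 * eta) / (rho * g * H)
  = (7 * 1000 * 0.57) / (1000 * 9.81 * 40)
  = 3990 / 392400
  = 0.01017 m^3/s = 10.17 L/s


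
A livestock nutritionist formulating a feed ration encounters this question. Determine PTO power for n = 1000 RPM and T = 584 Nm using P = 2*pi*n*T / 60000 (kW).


P = 2*pi*n*T / 60000
  = 2*pi * 1000 * 584 / 60000
  = 3669380.22 / 60000
  = 61.16 kW


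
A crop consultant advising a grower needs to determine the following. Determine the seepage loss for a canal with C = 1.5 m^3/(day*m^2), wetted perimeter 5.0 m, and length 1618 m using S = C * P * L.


S = C * P * L
  = 1.5 * 5.0 * 1618
  = 12135 m^3/day


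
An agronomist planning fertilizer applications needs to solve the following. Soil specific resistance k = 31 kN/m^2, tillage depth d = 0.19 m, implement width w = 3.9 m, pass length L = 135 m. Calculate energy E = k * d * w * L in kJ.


E = k * d * w * L
  = 31 * 0.19 * 3.9 * 135
  = 3101.09 kJ


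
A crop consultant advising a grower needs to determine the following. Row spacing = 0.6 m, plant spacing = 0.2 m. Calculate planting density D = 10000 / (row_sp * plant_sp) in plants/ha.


D = 10000 / (row_sp * plant_sp)
  = 10000 / (0.6 * 0.2)
  = 10000 / 0.1200
  = 83333.33 plants/ha


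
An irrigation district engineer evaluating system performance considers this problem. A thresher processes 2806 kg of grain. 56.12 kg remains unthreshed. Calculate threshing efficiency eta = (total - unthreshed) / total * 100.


eta = (total - unthreshed) / total * 100
    = (2806 - 56.12) / 2806 * 100
    = 2749.88 / 2806 * 100
    = 98%


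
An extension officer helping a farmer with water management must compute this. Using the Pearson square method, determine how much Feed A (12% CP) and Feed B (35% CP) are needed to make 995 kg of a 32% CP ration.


parts_A = CP_b - target = 35 - 32 = 3
parts_B = target - CP_a = 32 - 12 = 20
total_parts = 3 + 20 = 23
Feed A = 995 * 3 / 23 = 129.78 kg
Feed B = 995 * 20 / 23 = 865.22 kg

129.78 kg


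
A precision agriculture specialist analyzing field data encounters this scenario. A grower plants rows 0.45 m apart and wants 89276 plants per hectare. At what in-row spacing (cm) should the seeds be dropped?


spacing = 10000 / (row_sp * density)
        = 10000 / (0.45 * 89276)
        = 10000 / 40174.20
        = 0.24892 m = 24.89 cm


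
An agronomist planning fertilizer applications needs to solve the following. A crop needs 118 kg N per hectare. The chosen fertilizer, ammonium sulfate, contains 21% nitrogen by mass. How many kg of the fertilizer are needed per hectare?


Rate = N_required / (N_content / 100)
     = 118 / (21 / 100)
     = 118 / 0.21
     = 561.90 kg/ha


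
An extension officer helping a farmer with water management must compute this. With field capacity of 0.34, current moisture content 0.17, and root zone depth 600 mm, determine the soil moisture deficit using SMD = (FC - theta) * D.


SMD = (FC - theta) * D
    = (0.34 - 0.17) * 600
    = 0.170 * 600
    = 102 mm


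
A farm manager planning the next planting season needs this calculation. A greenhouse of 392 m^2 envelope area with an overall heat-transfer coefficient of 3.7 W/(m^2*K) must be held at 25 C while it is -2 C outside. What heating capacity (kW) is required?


dT = 25 - (-2) = 27 K
Q = U * A * dT
  = 3.7 * 392 * 27
  = 39160.80 W = 39.16 kW


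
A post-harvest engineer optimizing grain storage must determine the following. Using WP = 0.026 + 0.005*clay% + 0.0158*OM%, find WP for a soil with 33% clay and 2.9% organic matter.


WP = 0.026 + 0.005*33 + 0.0158*2.9
   = 0.026 + 0.1650 + 0.0458
   = 0.2368


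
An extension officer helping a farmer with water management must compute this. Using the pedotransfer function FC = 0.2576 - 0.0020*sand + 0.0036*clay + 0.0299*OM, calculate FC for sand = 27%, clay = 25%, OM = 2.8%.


FC = 0.2576 - 0.0020*27 + 0.0036*25 + 0.0299*2.8
   = 0.2576 - 0.0540 + 0.0900 + 0.0837
   = 0.3773


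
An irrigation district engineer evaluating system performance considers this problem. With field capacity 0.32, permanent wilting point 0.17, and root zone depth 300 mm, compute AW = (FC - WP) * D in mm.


AW = (FC - WP) * D
   = (0.32 - 0.17) * 300
   = 0.15 * 300
   = 45 mm


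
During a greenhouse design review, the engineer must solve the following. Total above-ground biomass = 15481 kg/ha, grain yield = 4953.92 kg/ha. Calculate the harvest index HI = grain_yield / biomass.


HI = grain_yield / biomass
   = 4953.92 / 15481
   = 0.32


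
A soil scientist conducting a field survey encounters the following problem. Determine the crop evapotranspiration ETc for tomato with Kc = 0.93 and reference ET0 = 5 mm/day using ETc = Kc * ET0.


ETc = Kc * ET0
    = 0.93 * 5
    = 4.65 mm/day


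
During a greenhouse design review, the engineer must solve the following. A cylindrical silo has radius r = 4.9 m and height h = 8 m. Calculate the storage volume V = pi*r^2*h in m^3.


V = pi * r^2 * h
  = pi * 4.9^2 * 8
  = pi * 24.01 * 8
  = 603.44 m^3


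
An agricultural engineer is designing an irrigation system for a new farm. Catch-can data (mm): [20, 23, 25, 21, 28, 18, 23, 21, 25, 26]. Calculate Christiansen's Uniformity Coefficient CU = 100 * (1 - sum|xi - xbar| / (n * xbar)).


xbar = 230 / 10 = 23
sum|xi - xbar| = 24
CU = 100 * (1 - 24 / (10 * 23))
   = 100 * (1 - 0.1043)
   = 89.57%


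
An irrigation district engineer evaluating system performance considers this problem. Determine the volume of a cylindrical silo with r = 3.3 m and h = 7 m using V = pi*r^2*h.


V = pi * r^2 * h
  = pi * 3.3^2 * 7
  = pi * 10.89 * 7
  = 239.48 m^3


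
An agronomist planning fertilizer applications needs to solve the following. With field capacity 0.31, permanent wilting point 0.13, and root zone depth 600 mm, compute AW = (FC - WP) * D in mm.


AW = (FC - WP) * D
   = (0.31 - 0.13) * 600
   = 0.18 * 600
   = 108 mm


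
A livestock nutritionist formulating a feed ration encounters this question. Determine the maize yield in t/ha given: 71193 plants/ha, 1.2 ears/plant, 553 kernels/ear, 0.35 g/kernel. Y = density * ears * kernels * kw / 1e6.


Y = density * ears * kernels * kw
  = 71193 * 1.2 * 553 * 0.35 g/ha
  = 16535286.18 g/ha
  = 16535.29 kg/ha = 16.54 t/ha


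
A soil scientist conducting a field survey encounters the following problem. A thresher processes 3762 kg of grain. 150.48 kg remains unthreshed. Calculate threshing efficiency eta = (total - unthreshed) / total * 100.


eta = (total - unthreshed) / total * 100
    = (3762 - 150.48) / 3762 * 100
    = 3611.52 / 3762 * 100
    = 96%


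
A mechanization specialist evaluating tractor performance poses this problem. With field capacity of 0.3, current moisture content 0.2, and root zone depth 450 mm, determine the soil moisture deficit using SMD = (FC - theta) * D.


SMD = (FC - theta) * D
    = (0.3 - 0.2) * 450
    = 0.100 * 450
    = 45 mm


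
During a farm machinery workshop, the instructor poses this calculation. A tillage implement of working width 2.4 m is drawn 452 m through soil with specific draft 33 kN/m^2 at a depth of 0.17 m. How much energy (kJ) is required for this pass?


E = k * d * w * L
  = 33 * 0.17 * 2.4 * 452
  = 6085.73 kJ


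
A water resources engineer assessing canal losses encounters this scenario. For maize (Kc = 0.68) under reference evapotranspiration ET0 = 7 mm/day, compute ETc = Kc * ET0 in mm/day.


ETc = Kc * ET0
    = 0.68 * 7
    = 4.76 mm/day


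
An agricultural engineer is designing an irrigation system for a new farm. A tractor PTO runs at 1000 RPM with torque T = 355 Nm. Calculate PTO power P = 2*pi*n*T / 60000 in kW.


P = 2*pi*n*T / 60000
  = 2*pi * 1000 * 355 / 60000
  = 2230530.78 / 60000
  = 37.18 kW


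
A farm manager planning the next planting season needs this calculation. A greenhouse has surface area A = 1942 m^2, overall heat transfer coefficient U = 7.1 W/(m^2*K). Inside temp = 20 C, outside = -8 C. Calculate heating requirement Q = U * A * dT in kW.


dT = 20 - (-8) = 28 K
Q = U * A * dT
  = 7.1 * 1942 * 28
  = 386069.60 W = 386.07 kW


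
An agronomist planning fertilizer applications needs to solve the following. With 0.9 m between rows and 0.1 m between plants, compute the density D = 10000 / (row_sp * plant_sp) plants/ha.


D = 10000 / (row_sp * plant_sp)
  = 10000 / (0.9 * 0.1)
  = 10000 / 0.0900
  = 111111.11 plants/ha


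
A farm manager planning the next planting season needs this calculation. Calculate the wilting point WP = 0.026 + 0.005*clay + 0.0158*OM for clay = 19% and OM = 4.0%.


WP = 0.026 + 0.005*19 + 0.0158*4.0
   = 0.026 + 0.0950 + 0.0632
   = 0.1842


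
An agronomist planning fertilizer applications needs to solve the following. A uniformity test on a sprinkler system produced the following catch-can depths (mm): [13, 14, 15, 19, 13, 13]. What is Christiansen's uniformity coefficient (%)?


xbar = 87 / 6 = 14.500
sum|xi - xbar| = 10
CU = 100 * (1 - 10 / (6 * 14.500))
   = 100 * (1 - 0.1149)
   = 88.51%


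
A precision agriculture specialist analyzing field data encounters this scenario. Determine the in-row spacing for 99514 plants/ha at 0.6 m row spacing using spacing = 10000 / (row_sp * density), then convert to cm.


spacing = 10000 / (row_sp * density)
        = 10000 / (0.6 * 99514)
        = 10000 / 59708.40
        = 0.16748 m = 16.75 cm


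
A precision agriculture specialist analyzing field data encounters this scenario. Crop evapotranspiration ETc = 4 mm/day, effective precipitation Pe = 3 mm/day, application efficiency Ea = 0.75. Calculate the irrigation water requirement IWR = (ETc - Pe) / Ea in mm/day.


IWR = (ETc - Pe) / Ea
    = (4 - 3) / 0.75
    = 1 / 0.75
    = 1.33 mm/day


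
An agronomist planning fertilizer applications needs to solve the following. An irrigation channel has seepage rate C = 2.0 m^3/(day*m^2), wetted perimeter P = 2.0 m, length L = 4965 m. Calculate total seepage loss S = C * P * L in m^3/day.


S = C * P * L
  = 2.0 * 2.0 * 4965
  = 19860 m^3/day


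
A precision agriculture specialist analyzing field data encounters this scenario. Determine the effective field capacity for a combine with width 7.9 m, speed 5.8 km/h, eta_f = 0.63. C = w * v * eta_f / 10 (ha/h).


C = w * v * eta_f / 10
  = 7.9 * 5.8 * 0.63 / 10
  = 28.87 / 10
  = 2.89 ha/h


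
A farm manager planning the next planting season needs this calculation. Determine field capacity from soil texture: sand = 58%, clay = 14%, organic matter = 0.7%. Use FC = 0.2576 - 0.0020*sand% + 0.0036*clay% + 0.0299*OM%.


FC = 0.2576 - 0.0020*58 + 0.0036*14 + 0.0299*0.7
   = 0.2576 - 0.1160 + 0.0504 + 0.0209
   = 0.2129


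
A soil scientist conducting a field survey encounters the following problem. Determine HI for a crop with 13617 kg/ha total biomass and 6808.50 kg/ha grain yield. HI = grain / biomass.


HI = grain_yield / biomass
   = 6808.50 / 13617
   = 0.50


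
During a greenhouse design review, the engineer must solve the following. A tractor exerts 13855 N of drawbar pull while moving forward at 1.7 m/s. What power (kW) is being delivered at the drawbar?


P = F * v / 1000
  = 13855 * 1.7 / 1000
  = 23553.50 / 1000
  = 23.55 kW


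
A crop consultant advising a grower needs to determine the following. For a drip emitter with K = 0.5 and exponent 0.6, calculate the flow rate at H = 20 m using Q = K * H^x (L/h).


Q = K * H^x
  = 0.5 * 20^0.6
  = 0.5 * 6.0342
  = 3.02 L/h


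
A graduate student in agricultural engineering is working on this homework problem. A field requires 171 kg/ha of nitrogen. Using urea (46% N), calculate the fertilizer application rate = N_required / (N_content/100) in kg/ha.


Rate = N_required / (N_content / 100)
     = 171 / (46 / 100)
     = 171 / 0.46
     = 371.74 kg/ha


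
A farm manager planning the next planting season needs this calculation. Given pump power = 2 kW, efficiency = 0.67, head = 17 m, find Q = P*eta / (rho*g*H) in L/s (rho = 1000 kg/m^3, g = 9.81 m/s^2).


Q = (P * 1000 * eta) / (rho * g * H)
  = (2 * 1000 * 0.67) / (1000 * 9.81 * 17)
  = 1340 / 166770
  = 0.00804 m^3/s = 8.04 L/s


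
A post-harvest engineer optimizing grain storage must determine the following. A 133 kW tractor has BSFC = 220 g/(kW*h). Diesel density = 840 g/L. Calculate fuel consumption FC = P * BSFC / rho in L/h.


FC = P * BSFC / rho_fuel
   = 133 * 220 / 840
   = 29260 / 840
   = 34.83 L/h


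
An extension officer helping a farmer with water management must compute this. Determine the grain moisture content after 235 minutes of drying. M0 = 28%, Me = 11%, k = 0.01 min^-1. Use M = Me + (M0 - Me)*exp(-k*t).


M = Me + (M0 - Me) * e^(-k*t)
  = 11 + (28 - 11) * e^(-0.01*235)
  = 11 + 17 * e^(-2.350)
  = 11 + 17 * 0.09537
  = 11 + 1.6213
  = 12.62%


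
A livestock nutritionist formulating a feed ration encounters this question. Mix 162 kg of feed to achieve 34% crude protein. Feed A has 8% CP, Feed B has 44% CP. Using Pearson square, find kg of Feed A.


parts_A = CP_b - target = 44 - 34 = 10
parts_B = target - CP_a = 34 - 8 = 26
total_parts = 10 + 26 = 36
Feed A = 162 * 10 / 36 = 45 kg
Feed B = 162 * 26 / 36 = 117 kg

45 kg


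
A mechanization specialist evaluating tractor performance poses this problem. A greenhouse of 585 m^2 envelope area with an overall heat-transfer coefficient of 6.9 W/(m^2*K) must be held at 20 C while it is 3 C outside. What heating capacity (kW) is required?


dT = 20 - (3) = 17 K
Q = U * A * dT
  = 6.9 * 585 * 17
  = 68620.50 W = 68.62 kW


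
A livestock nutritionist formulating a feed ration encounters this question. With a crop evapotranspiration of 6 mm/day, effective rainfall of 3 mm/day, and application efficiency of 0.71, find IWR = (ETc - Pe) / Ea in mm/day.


IWR = (ETc - Pe) / Ea
    = (6 - 3) / 0.71
    = 3 / 0.71
    = 4.23 mm/day


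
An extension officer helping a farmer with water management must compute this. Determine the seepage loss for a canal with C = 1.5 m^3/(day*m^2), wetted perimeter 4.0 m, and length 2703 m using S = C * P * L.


S = C * P * L
  = 1.5 * 4.0 * 2703
  = 16218 m^3/day


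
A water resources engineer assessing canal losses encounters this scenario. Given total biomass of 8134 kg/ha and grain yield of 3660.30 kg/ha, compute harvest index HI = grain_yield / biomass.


HI = grain_yield / biomass
   = 3660.30 / 8134
   = 0.45


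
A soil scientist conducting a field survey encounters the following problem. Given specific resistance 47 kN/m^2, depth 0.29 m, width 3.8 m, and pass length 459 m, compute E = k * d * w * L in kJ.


E = k * d * w * L
  = 47 * 0.29 * 3.8 * 459
  = 23773.45 kJ


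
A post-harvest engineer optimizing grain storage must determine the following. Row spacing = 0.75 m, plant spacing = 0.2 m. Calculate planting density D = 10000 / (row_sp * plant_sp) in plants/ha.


D = 10000 / (row_sp * plant_sp)
  = 10000 / (0.75 * 0.2)
  = 10000 / 0.1500
  = 66666.67 plants/ha


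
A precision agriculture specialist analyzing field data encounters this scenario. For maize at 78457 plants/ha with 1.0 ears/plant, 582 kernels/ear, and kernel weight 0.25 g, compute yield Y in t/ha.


Y = density * ears * kernels * kw
  = 78457 * 1.0 * 582 * 0.25 g/ha
  = 11415493.50 g/ha
  = 11415.49 kg/ha = 11.42 t/ha


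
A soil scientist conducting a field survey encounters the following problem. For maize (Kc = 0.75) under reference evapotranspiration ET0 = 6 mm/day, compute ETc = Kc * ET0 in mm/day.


ETc = Kc * ET0
    = 0.75 * 6
    = 4.50 mm/day


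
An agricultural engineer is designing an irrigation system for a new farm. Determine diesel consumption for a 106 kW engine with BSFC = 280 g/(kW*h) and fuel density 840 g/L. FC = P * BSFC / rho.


FC = P * BSFC / rho_fuel
   = 106 * 280 / 840
   = 29680 / 840
   = 35.33 L/h


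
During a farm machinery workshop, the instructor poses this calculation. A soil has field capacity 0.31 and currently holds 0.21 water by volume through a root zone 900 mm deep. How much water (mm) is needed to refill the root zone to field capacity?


SMD = (FC - theta) * D
    = (0.31 - 0.21) * 900
    = 0.100 * 900
    = 90 mm


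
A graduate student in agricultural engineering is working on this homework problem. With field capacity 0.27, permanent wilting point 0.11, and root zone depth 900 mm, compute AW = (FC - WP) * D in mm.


AW = (FC - WP) * D
   = (0.27 - 0.11) * 900
   = 0.16 * 900
   = 144 mm


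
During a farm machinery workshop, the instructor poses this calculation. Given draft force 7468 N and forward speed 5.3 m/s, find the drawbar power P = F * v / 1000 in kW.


P = F * v / 1000
  = 7468 * 5.3 / 1000
  = 39580.40 / 1000
  = 39.58 kW


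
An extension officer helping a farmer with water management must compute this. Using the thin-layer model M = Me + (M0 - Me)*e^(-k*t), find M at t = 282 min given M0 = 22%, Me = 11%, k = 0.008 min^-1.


M = Me + (M0 - Me) * e^(-k*t)
  = 11 + (22 - 11) * e^(-0.008*282)
  = 11 + 11 * e^(-2.256)
  = 11 + 11 * 0.10477
  = 11 + 1.1525
  = 12.15%


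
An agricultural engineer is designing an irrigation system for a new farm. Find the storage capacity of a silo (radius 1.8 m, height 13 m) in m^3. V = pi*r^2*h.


V = pi * r^2 * h
  = pi * 1.8^2 * 13
  = pi * 3.24 * 13
  = 132.32 m^3


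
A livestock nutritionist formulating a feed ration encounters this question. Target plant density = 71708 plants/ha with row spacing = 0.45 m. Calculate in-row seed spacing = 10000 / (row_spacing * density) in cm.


spacing = 10000 / (row_sp * density)
        = 10000 / (0.45 * 71708)
        = 10000 / 32268.60
        = 0.30990 m = 30.99 cm


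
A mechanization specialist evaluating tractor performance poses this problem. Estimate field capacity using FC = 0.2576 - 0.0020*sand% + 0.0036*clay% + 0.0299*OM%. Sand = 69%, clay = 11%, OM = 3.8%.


FC = 0.2576 - 0.0020*69 + 0.0036*11 + 0.0299*3.8
   = 0.2576 - 0.1380 + 0.0396 + 0.1136
   = 0.2728


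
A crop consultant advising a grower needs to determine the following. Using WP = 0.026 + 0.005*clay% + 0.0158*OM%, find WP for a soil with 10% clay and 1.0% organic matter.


WP = 0.026 + 0.005*10 + 0.0158*1.0
   = 0.026 + 0.0500 + 0.0158
   = 0.0918


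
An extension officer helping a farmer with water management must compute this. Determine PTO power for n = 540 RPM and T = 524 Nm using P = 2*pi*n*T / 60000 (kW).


P = 2*pi*n*T / 60000
  = 2*pi * 540 * 524 / 60000
  = 1777890.11 / 60000
  = 29.63 kW


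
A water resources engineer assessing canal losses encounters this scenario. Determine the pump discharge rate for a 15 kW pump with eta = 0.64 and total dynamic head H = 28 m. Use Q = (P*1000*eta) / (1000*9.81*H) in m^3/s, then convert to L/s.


Q = (P * 1000 * eta) / (rho * g * H)
  = (15 * 1000 * 0.64) / (1000 * 9.81 * 28)
  = 9600 / 274680
  = 0.03495 m^3/s = 34.95 L/s


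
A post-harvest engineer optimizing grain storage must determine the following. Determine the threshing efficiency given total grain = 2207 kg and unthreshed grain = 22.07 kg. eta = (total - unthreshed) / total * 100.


eta = (total - unthreshed) / total * 100
    = (2207 - 22.07) / 2207 * 100
    = 2184.93 / 2207 * 100
    = 99%


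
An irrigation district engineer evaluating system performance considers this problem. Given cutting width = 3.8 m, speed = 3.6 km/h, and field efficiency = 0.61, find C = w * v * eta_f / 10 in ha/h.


C = w * v * eta_f / 10
  = 3.8 * 3.6 * 0.61 / 10
  = 8.34 / 10
  = 0.83 ha/h


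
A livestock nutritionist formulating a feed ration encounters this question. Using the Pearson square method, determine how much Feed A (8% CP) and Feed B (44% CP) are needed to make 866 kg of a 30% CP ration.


parts_A = CP_b - target = 44 - 30 = 14
parts_B = target - CP_a = 30 - 8 = 22
total_parts = 14 + 22 = 36
Feed A = 866 * 14 / 36 = 336.78 kg
Feed B = 866 * 22 / 36 = 529.22 kg

336.78 kg


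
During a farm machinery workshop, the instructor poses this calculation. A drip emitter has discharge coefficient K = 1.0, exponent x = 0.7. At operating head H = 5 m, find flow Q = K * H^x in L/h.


Q = K * H^x
  = 1.0 * 5^0.7
  = 1.0 * 3.0852
  = 3.09 L/h


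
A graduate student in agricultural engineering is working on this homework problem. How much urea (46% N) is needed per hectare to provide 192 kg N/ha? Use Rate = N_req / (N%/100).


Rate = N_required / (N_content / 100)
     = 192 / (46 / 100)
     = 192 / 0.46
     = 417.39 kg/ha


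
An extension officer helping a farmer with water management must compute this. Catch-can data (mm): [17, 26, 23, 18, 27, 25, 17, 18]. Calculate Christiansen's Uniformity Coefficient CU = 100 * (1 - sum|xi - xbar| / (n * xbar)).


xbar = 171 / 8 = 21.375
sum|xi - xbar| = 31
CU = 100 * (1 - 31 / (8 * 21.375))
   = 100 * (1 - 0.1813)
   = 81.87%


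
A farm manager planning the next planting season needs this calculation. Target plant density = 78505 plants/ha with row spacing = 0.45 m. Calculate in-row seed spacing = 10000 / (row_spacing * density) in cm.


spacing = 10000 / (row_sp * density)
        = 10000 / (0.45 * 78505)
        = 10000 / 35327.25
        = 0.28307 m = 28.31 cm


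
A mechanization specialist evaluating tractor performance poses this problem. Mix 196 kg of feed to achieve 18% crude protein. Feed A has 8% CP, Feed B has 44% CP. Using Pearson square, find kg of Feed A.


parts_A = CP_b - target = 44 - 18 = 26
parts_B = target - CP_a = 18 - 8 = 10
total_parts = 26 + 10 = 36
Feed A = 196 * 26 / 36 = 141.56 kg
Feed B = 196 * 10 / 36 = 54.44 kg

141.56 kg


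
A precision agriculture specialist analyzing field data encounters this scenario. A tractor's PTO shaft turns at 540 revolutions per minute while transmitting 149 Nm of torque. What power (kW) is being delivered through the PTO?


P = 2*pi*n*T / 60000
  = 2*pi * 540 * 149 / 60000
  = 505545.09 / 60000
  = 8.43 kW


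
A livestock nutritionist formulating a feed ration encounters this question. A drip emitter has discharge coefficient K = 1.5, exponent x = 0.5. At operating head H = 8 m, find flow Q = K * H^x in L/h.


Q = K * H^x
  = 1.5 * 8^0.5
  = 1.5 * 2.8284
  = 4.24 L/h


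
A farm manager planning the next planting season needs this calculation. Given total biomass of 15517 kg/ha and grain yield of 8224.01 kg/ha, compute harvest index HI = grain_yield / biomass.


HI = grain_yield / biomass
   = 8224.01 / 15517
   = 0.53


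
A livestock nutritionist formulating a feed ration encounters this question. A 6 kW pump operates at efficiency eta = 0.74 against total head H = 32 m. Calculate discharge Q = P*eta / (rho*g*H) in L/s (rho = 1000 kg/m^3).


Q = (P * 1000 * eta) / (rho * g * H)
  = (6 * 1000 * 0.74) / (1000 * 9.81 * 32)
  = 4440 / 313920
  = 0.01414 m^3/s = 14.14 L/s


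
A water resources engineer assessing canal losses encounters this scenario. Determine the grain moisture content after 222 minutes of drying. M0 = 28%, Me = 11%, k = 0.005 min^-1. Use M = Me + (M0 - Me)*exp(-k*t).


M = Me + (M0 - Me) * e^(-k*t)
  = 11 + (28 - 11) * e^(-0.005*222)
  = 11 + 17 * e^(-1.110)
  = 11 + 17 * 0.32956
  = 11 + 5.6025
  = 16.60%


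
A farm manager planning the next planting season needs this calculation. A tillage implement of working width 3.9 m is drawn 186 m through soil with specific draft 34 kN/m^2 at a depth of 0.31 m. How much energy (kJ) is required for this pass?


E = k * d * w * L
  = 34 * 0.31 * 3.9 * 186
  = 7645.72 kJ


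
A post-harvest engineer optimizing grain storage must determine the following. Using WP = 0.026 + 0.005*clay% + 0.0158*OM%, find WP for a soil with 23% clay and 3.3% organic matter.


WP = 0.026 + 0.005*23 + 0.0158*3.3
   = 0.026 + 0.1150 + 0.0521
   = 0.1931


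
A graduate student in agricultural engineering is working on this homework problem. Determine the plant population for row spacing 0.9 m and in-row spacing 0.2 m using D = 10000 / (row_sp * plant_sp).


D = 10000 / (row_sp * plant_sp)
  = 10000 / (0.9 * 0.2)
  = 10000 / 0.1800
  = 55555.56 plants/ha


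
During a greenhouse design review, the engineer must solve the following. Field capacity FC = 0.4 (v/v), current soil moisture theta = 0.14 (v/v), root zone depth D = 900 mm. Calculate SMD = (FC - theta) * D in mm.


SMD = (FC - theta) * D
    = (0.4 - 0.14) * 900
    = 0.260 * 900
    = 234 mm


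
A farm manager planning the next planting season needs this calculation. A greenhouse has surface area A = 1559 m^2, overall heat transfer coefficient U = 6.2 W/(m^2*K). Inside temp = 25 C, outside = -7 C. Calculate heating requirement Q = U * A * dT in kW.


dT = 25 - (-7) = 32 K
Q = U * A * dT
  = 6.2 * 1559 * 32
  = 309305.60 W = 309.31 kW


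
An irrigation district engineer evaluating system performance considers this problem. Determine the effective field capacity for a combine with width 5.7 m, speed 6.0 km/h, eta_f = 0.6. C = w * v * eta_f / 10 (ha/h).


C = w * v * eta_f / 10
  = 5.7 * 6.0 * 0.6 / 10
  = 20.52 / 10
  = 2.05 ha/h


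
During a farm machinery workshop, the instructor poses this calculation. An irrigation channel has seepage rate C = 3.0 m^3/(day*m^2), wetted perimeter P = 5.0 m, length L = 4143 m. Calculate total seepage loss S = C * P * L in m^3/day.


S = C * P * L
  = 3.0 * 5.0 * 4143
  = 62145 m^3/day


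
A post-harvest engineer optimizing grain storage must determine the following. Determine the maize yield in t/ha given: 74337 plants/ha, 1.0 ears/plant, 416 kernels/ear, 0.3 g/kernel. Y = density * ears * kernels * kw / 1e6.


Y = density * ears * kernels * kw
  = 74337 * 1.0 * 416 * 0.3 g/ha
  = 9277257.60 g/ha
  = 9277.26 kg/ha = 9.28 t/ha


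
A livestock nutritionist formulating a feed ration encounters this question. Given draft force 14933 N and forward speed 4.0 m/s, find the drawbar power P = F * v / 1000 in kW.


P = F * v / 1000
  = 14933 * 4.0 / 1000
  = 59732 / 1000
  = 59.73 kW


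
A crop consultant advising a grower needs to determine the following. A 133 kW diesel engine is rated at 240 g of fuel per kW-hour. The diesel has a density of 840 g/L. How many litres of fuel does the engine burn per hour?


FC = P * BSFC / rho_fuel
   = 133 * 240 / 840
   = 31920 / 840
   = 38 L/h


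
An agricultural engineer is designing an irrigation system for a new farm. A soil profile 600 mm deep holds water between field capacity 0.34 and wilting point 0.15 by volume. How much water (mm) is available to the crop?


AW = (FC - WP) * D
   = (0.34 - 0.15) * 600
   = 0.19 * 600
   = 114 mm


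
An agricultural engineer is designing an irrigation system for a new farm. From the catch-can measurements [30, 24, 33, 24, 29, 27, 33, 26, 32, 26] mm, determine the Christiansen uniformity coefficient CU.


xbar = 284 / 10 = 28.400
sum|xi - xbar| = 30
CU = 100 * (1 - 30 / (10 * 28.400))
   = 100 * (1 - 0.1056)
   = 89.44%


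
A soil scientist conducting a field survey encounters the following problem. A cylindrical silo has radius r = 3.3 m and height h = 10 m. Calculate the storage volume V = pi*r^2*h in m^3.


V = pi * r^2 * h
  = pi * 3.3^2 * 10
  = pi * 10.89 * 10
  = 342.12 m^3


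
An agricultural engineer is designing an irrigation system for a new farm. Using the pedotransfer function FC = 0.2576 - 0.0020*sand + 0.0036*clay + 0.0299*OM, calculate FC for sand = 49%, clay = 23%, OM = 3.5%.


FC = 0.2576 - 0.0020*49 + 0.0036*23 + 0.0299*3.5
   = 0.2576 - 0.0980 + 0.0828 + 0.1047
   = 0.3471


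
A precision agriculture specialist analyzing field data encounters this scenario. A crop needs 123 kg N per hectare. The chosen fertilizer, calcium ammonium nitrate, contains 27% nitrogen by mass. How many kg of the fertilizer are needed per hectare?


Rate = N_required / (N_content / 100)
     = 123 / (27 / 100)
     = 123 / 0.27
     = 455.56 kg/ha


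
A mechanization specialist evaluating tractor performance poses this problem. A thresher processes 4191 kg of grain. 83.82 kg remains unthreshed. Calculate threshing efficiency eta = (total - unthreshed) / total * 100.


eta = (total - unthreshed) / total * 100
    = (4191 - 83.82) / 4191 * 100
    = 4107.18 / 4191 * 100
    = 98%


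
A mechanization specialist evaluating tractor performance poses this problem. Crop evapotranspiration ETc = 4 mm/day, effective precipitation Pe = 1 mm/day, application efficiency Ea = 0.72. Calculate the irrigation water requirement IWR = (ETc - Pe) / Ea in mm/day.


IWR = (ETc - Pe) / Ea
    = (4 - 1) / 0.72
    = 3 / 0.72
    = 4.17 mm/day


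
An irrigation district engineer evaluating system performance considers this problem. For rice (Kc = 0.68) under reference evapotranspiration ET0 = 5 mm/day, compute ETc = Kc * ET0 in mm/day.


ETc = Kc * ET0
    = 0.68 * 5
    = 3.40 mm/day


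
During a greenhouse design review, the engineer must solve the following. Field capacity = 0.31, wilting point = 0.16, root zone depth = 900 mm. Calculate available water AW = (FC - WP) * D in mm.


AW = (FC - WP) * D
   = (0.31 - 0.16) * 900
   = 0.15 * 900
   = 135 mm


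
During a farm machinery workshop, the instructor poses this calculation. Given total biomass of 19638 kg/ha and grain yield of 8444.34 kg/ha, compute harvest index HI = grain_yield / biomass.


HI = grain_yield / biomass
   = 8444.34 / 19638
   = 0.43


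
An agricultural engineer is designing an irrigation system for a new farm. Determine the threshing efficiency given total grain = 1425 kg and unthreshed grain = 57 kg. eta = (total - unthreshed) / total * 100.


eta = (total - unthreshed) / total * 100
    = (1425 - 57) / 1425 * 100
    = 1368 / 1425 * 100
    = 96%


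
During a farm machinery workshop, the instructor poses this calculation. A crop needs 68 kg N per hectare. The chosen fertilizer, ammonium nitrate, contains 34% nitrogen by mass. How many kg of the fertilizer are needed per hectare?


Rate = N_required / (N_content / 100)
     = 68 / (34 / 100)
     = 68 / 0.34
     = 200 kg/ha


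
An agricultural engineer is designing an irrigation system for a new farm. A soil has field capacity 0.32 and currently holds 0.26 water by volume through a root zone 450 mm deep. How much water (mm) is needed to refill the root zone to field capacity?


SMD = (FC - theta) * D
    = (0.32 - 0.26) * 450
    = 0.060 * 450
    = 27 mm


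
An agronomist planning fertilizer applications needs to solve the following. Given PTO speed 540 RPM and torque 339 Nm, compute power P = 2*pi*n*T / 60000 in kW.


P = 2*pi*n*T / 60000
  = 2*pi * 540 * 339 / 60000
  = 1150199.90 / 60000
  = 19.17 kW


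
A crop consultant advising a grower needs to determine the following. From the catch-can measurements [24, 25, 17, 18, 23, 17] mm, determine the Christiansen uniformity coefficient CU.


xbar = 124 / 6 = 20.667
sum|xi - xbar| = 20
CU = 100 * (1 - 20 / (6 * 20.667))
   = 100 * (1 - 0.1613)
   = 83.87%


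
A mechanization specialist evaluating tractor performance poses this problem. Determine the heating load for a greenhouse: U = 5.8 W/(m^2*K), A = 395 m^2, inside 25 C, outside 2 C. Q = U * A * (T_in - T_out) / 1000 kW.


dT = 25 - (2) = 23 K
Q = U * A * dT
  = 5.8 * 395 * 23
  = 52693 W = 52.69 kW


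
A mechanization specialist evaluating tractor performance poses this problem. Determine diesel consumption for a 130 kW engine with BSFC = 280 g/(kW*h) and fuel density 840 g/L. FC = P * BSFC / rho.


FC = P * BSFC / rho_fuel
   = 130 * 280 / 840
   = 36400 / 840
   = 43.33 L/h


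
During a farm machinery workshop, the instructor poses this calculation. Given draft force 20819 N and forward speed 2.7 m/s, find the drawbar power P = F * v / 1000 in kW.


P = F * v / 1000
  = 20819 * 2.7 / 1000
  = 56211.30 / 1000
  = 56.21 kW


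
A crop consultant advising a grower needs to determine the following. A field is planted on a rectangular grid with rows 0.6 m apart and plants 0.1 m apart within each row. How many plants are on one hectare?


D = 10000 / (row_sp * plant_sp)
  = 10000 / (0.6 * 0.1)
  = 10000 / 0.0600
  = 166666.67 plants/ha


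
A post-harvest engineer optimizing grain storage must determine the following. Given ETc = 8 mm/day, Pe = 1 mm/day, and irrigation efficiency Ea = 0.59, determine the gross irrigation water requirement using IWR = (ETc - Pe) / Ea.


IWR = (ETc - Pe) / Ea
    = (8 - 1) / 0.59
    = 7 / 0.59
    = 11.86 mm/day


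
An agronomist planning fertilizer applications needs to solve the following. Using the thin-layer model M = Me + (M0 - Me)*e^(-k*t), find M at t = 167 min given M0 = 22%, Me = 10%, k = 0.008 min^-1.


M = Me + (M0 - Me) * e^(-k*t)
  = 10 + (22 - 10) * e^(-0.008*167)
  = 10 + 12 * e^(-1.336)
  = 10 + 12 * 0.26290
  = 10 + 3.1547
  = 13.15%


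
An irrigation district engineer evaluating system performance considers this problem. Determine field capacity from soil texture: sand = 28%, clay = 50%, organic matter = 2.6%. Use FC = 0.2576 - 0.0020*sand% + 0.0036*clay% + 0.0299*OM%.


FC = 0.2576 - 0.0020*28 + 0.0036*50 + 0.0299*2.6
   = 0.2576 - 0.0560 + 0.1800 + 0.0777
   = 0.4593


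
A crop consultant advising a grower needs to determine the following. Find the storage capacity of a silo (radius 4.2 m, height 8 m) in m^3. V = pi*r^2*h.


V = pi * r^2 * h
  = pi * 4.2^2 * 8
  = pi * 17.64 * 8
  = 443.34 m^3


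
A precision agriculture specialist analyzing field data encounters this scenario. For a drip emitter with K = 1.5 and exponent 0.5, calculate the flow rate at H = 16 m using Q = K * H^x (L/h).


Q = K * H^x
  = 1.5 * 16^0.5
  = 1.5 * 4
  = 6 L/h


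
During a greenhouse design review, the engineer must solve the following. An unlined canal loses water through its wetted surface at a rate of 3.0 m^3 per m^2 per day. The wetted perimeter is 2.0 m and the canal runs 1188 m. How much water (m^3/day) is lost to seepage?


S = C * P * L
  = 3.0 * 2.0 * 1188
  = 7128 m^3/day


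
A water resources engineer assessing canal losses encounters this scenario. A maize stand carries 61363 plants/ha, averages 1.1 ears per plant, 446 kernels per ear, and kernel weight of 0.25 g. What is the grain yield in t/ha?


Y = density * ears * kernels * kw
  = 61363 * 1.1 * 446 * 0.25 g/ha
  = 7526171.95 g/ha
  = 7526.17 kg/ha = 7.53 t/ha


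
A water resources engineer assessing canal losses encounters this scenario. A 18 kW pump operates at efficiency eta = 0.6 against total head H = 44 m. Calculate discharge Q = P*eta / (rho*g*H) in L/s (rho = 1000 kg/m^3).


Q = (P * 1000 * eta) / (rho * g * H)
  = (18 * 1000 * 0.6) / (1000 * 9.81 * 44)
  = 10800 / 431640
  = 0.02502 m^3/s = 25.02 L/s


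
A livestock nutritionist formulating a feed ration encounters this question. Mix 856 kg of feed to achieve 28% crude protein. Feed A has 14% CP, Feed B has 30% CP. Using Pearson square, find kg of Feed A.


parts_A = CP_b - target = 30 - 28 = 2
parts_B = target - CP_a = 28 - 14 = 14
total_parts = 2 + 14 = 16
Feed A = 856 * 2 / 16 = 107 kg
Feed B = 856 * 14 / 16 = 749 kg

107 kg


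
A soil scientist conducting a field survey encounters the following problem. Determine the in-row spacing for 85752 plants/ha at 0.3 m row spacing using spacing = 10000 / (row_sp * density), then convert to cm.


spacing = 10000 / (row_sp * density)
        = 10000 / (0.3 * 85752)
        = 10000 / 25725.60
        = 0.38872 m = 38.87 cm
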